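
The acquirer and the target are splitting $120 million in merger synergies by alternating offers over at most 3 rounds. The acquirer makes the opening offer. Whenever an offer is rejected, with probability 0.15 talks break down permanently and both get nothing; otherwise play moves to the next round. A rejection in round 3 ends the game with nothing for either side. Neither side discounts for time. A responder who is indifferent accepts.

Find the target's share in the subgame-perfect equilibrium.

15.3

Round 3 (the acquirer proposes): rejection yields 0 for the target; the acquirer offers 0 and keeps 120.
Round 2 (the target proposes): rejecting gives the acquirer an expected 0.85 × 120 = 102; the target offers that and keeps 18.
Round 1 (the acquirer proposes): rejecting gives the target an expected 0.85 × 18 = 15.3, so the acquirer offers 15.3, keeping 104.7.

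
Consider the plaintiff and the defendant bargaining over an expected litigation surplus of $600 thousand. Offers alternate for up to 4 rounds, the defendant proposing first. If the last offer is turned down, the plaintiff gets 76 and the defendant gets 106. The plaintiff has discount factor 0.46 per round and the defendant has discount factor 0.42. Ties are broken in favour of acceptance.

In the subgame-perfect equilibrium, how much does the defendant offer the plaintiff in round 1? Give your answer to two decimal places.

Round 4 (the plaintiff proposes): the defendant gets 106 if talks fail, so the plaintiff offers 106 and keeps 494.
Round 3 (the defendant proposes): the plaintiff can get 494 next round, worth 0.46 × 494 = 227.24 now; the defendant offers that and keeps 372.76.
Round 2 (the plaintiff proposes): the defendant can get 372.76 next round, worth 0.42 × 372.76 = 156.5592 now. The plaintiff offers 156.5592 and keeps 600 − 156.5592 = 443.4408.
Round 1 (the defendant proposes): the plaintiff can get 443.4408 next round, worth 0.46 × 443.4408 = 203.982768 now, so the defendant offers 203.982768, keeping 396.017232.

203.98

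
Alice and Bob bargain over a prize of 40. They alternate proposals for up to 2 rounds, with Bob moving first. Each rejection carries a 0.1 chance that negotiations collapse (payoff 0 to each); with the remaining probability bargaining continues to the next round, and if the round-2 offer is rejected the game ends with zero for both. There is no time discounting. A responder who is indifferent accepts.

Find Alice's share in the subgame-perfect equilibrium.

36

By backward induction:
Round 2 (Alice proposes): Bob will accept anything ≥ 0, so Alice offers 0 and keeps 40.
Round 1 (Bob proposes): rejecting gives Alice an expected 0.9 × 40 = 36; Bob offers that and keeps 4.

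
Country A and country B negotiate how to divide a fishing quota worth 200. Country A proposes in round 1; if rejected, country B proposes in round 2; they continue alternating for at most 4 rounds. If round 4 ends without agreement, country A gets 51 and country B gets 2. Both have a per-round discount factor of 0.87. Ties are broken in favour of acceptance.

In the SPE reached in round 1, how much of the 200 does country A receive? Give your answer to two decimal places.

Round 4 (country B proposes): country A gets 51 if talks fail, so country B offers 51 and keeps 149.
Round 3 (country A proposes): country B can get 149 next round, worth 0.87 × 149 = 129.63 now; country A offers that and keeps 70.37.
Round 2 (country B proposes): country A can get 70.37 next round, worth 0.87 × 70.37 = 61.2219 now, so country B offers 61.2219, keeping 138.7781.
Round 1 (country A proposes): country B can get 138.7781 next round, worth 0.87 × 138.7781 = 120.736947 now, so country A offers 120.736947, keeping 79.263053.

79.26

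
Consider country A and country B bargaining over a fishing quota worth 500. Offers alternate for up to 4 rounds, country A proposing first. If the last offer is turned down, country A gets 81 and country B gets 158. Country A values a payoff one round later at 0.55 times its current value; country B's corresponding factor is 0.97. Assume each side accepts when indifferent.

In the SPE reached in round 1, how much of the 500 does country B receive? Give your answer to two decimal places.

435.08

Round 4 (country B proposes): country A gets 81 if talks fail, so country B offers 81 and keeps 419.
Round 3 (country A proposes): country B can get 419 next round, worth 0.97 × 419 = 406.43 now. Country A offers 406.43 and keeps 500 − 406.43 = 93.57.
Round 2 (country B proposes): country A can get 93.57 next round, worth 0.55 × 93.57 = 51.4635 now. Country B offers 51.4635 and keeps 500 − 51.4635 = 448.5365.
Round 1 (country A proposes): country B can get 448.5365 next round, worth 0.97 × 448.5365 = 435.080405 now. Country A offers 435.080405 and keeps 500 − 435.080405 = 64.919595.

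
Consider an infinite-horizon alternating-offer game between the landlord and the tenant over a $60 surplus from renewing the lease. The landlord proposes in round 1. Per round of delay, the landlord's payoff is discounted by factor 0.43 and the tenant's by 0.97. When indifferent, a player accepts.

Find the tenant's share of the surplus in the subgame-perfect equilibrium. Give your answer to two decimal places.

56.91

When the landlord proposes, the tenant accepts any offer worth at least 0.97 times what the tenant would get by proposing next round; and vice versa.
This gives x = 60 − 0.97y and y = 60 − 0.43x, where x and y are each side's share when it proposes.
Hence (1 − 0.97·0.43)x = 60(1 − 0.97), i.e. 0.5829·x = 1.8.
x ≈ 3.0880; the tenant's share is 60 − x ≈ 56.9120.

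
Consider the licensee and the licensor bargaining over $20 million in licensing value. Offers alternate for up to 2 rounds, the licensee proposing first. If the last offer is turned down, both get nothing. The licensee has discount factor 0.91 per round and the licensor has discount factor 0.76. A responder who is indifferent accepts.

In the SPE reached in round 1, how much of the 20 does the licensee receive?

4.8

By backward induction:
Round 2 (the licensor proposes): rejection yields 0 for the licensee; the licensor offers 0 and keeps 20.
Round 1 (the licensee proposes): the licensor can get 20 next round, worth 0.76 × 20 = 15.2 now; the licensee offers that and keeps 4.8.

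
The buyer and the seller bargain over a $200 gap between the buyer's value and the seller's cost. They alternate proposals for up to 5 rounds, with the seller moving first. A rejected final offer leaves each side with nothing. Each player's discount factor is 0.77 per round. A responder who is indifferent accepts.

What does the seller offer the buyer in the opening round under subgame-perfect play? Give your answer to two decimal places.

Solve by backward induction from round 5.
Round 5 (the seller proposes): the buyer will accept anything ≥ 0, so the seller offers 0 and keeps 200.
Round 4 (the buyer proposes): the seller can get 200 next round, worth 0.77 × 200 = 154 now; the buyer offers that and keeps 46.
Round 3 (the seller proposes): the buyer can get 46 next round, worth 0.77 × 46 = 35.42 now, so the seller offers 35.42, keeping 164.58.
Round 2 (the buyer proposes): the seller can get 164.58 next round, worth 0.77 × 164.58 = 126.7266 now. The buyer offers 126.7266 and keeps 200 − 126.7266 = 73.2734.
Round 1 (the seller proposes): the buyer can get 73.2734 next round, worth 0.77 × 73.2734 = 56.420518 now, so the seller offers 56.420518, keeping 143.579482.

56.42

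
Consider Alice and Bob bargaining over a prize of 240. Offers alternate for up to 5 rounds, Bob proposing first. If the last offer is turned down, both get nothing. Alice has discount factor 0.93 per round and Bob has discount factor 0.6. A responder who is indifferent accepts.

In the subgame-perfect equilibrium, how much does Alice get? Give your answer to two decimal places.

139.10

By backward induction:
Round 5 (Bob proposes): rejection yields 0 for Alice; Bob offers 0 and keeps 240.
Round 4 (Alice proposes): Bob can get 240 next round, worth 0.6 × 240 = 144 now; Alice offers that and keeps 96.
Round 3 (Bob proposes): Alice can get 96 next round, worth 0.93 × 96 = 89.28 now; Bob offers that and keeps 150.72.
Round 2 (Alice proposes): Bob can get 150.72 next round, worth 0.6 × 150.72 = 90.432 now; Alice offers that and keeps 149.568.
Round 1 (Bob proposes): Alice can get 149.568 next round, worth 0.93 × 149.568 = 139.09824 now. Bob offers 139.09824 and keeps 240 − 139.09824 = 100.90176.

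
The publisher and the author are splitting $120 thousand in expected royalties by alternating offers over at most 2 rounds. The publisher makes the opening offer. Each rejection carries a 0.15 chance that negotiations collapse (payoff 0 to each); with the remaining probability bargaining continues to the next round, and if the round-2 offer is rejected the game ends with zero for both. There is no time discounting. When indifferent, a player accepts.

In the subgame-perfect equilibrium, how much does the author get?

102

Round 2 (the author proposes): the publisher will accept anything ≥ 0, so the author offers 0 and keeps 120.
Round 1 (the publisher proposes): rejecting gives the author an expected 0.85 × 120 = 102, so the publisher offers 102, keeping 18.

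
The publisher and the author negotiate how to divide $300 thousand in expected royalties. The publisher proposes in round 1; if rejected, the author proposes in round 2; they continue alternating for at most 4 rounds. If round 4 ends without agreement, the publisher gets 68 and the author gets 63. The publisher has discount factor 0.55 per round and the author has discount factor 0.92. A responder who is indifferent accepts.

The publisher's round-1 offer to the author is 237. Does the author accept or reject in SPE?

Round 4 (the author proposes): the publisher gets 68 if talks fail, so the author offers 68 and keeps 232.
Round 3 (the publisher proposes): the author can get 232 next round, worth 0.92 × 232 = 213.44 now. The publisher offers 213.44 and keeps 300 − 213.44 = 86.56.
Round 2 (the author proposes): the publisher can get 86.56 next round, worth 0.55 × 86.56 = 47.608 now; the author offers that and keeps 252.392.
So by rejecting in round 1, the author gets 252.392 next round, worth 0.92 × 252.392 = 232.20064 now.
Offer 237 ≥ 232.20064, so the author accepts.

Accept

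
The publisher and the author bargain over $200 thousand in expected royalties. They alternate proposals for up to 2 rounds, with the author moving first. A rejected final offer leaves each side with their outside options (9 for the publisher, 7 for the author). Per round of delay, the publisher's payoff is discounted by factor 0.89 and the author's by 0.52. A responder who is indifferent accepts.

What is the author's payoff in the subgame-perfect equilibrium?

Work backward from the last round.
Round 2 (the publisher proposes): the author gets 7 if talks fail, so the publisher offers 7 and keeps 193.
Round 1 (the author proposes): the publisher can get 193 next round, worth 0.89 × 193 = 171.77 now. The author offers 171.77 and keeps 200 − 171.77 = 28.23.

28.23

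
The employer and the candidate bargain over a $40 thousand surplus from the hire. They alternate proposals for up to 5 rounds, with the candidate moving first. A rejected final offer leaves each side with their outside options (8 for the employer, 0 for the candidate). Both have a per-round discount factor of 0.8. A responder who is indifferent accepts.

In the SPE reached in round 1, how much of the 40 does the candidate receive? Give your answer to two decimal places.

26.23

Round 5 (the candidate proposes): the employer gets 8 if talks fail, so the candidate offers 8 and keeps 32.
Round 4 (the employer proposes): the candidate can get 32 next round, worth 0.8 × 32 = 25.6 now; the employer offers that and keeps 14.4.
Round 3 (the candidate proposes): the employer can get 14.4 next round, worth 0.8 × 14.4 = 11.52 now. The candidate offers 11.52 and keeps 40 − 11.52 = 28.48.
Round 2 (the employer proposes): the candidate can get 28.48 next round, worth 0.8 × 28.48 = 22.784 now, so the employer offers 22.784, keeping 17.216.
Round 1 (the candidate proposes): the employer can get 17.216 next round, worth 0.8 × 17.216 = 13.7728 now; the candidate offers that and keeps 26.2272.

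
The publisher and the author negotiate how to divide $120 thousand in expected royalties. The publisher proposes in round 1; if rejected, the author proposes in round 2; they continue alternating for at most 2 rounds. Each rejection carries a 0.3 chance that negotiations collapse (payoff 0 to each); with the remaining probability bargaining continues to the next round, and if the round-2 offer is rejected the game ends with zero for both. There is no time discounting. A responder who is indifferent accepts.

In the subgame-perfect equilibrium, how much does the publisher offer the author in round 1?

By backward induction:
Round 2 (the author proposes): rejection yields 0 for the publisher; the author offers 0 and keeps 120.
Round 1 (the publisher proposes): rejecting gives the author an expected 0.7 × 120 = 84. The publisher offers 84 and keeps 120 − 84 = 36.

84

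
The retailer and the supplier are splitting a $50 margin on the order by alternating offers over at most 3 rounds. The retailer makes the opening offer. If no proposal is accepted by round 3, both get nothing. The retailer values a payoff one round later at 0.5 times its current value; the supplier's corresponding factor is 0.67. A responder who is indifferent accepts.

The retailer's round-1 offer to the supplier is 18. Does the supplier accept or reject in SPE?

Accept

Round 3 (the retailer proposes): rejection yields 0 for the supplier; the retailer offers 0 and keeps 50.
Round 2 (the supplier proposes): the retailer can get 50 next round, worth 0.5 × 50 = 25 now; the supplier offers that and keeps 25.
So by rejecting in round 1, the supplier gets 25 next round, worth 0.67 × 25 = 16.75 now.
Offer 18 ≥ 16.75, so the supplier accepts.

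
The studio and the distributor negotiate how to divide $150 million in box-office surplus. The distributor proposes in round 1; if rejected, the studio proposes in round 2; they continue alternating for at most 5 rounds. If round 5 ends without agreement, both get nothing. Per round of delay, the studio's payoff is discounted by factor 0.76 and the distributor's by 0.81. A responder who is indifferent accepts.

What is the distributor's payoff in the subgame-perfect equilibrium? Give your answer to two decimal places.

Solve by backward induction from round 5.
Round 5 (the distributor proposes): rejection yields 0 for the studio; the distributor offers 0 and keeps 150.
Round 4 (the studio proposes): the distributor can get 150 next round, worth 0.81 × 150 = 121.5 now, so the studio offers 121.5, keeping 28.5.
Round 3 (the distributor proposes): the studio can get 28.5 next round, worth 0.76 × 28.5 = 21.66 now; the distributor offers that and keeps 128.34.
Round 2 (the studio proposes): the distributor can get 128.34 next round, worth 0.81 × 128.34 = 103.9554 now, so the studio offers 103.9554, keeping 46.0446.
Round 1 (the distributor proposes): the studio can get 46.0446 next round, worth 0.76 × 46.0446 = 34.993896 now. The distributor offers 34.993896 and keeps 150 − 34.993896 = 115.006104.

115.01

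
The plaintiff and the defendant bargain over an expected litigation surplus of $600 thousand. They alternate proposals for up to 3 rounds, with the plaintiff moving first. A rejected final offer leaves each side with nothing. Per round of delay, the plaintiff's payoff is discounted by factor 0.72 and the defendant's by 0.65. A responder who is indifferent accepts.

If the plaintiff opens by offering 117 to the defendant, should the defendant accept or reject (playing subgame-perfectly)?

Accept

Round 3 (the plaintiff proposes): rejection yields 0 for the defendant; the plaintiff offers 0 and keeps 600.
Round 2 (the defendant proposes): the plaintiff can get 600 next round, worth 0.72 × 600 = 432 now; the defendant offers that and keeps 168.
So by rejecting in round 1, the defendant gets 168 next round, worth 0.65 × 168 = 109.2 now.
Offer 117 ≥ 109.2, so the defendant accepts.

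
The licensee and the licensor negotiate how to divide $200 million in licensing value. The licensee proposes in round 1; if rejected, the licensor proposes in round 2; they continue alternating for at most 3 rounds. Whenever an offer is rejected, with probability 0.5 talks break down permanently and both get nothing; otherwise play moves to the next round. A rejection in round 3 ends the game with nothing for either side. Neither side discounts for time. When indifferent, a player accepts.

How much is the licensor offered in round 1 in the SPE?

By backward induction:
Round 3 (the licensee proposes): rejection yields 0 for the licensor; the licensee offers 0 and keeps 200.
Round 2 (the licensor proposes): rejecting gives the licensee an expected 0.5 × 200 = 100. The licensor offers 100 and keeps 200 − 100 = 100.
Round 1 (the licensee proposes): rejecting gives the licensor an expected 0.5 × 100 = 50, so the licensee offers 50, keeping 150.

50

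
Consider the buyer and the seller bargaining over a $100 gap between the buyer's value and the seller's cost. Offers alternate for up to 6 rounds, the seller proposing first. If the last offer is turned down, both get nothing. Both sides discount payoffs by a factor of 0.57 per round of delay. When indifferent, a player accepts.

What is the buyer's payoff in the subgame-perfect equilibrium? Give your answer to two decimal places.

By backward induction:
Round 6 (the buyer proposes): the seller will accept anything ≥ 0, so the buyer offers 0 and keeps 100.
Round 5 (the seller proposes): the buyer can get 100 next round, worth 0.57 × 100 = 57 now. The seller offers 57 and keeps 100 − 57 = 43.
Round 4 (the buyer proposes): the seller can get 43 next round, worth 0.57 × 43 = 24.51 now. The buyer offers 24.51 and keeps 100 − 24.51 = 75.49.
Round 3 (the seller proposes): the buyer can get 75.49 next round, worth 0.57 × 75.49 = 43.0293 now; the seller offers that and keeps 56.9707.
Round 2 (the buyer proposes): the seller can get 56.9707 next round, worth 0.57 × 56.9707 = 32.473299 now. The buyer offers 32.473299 and keeps 100 − 32.473299 = 67.526701.
Round 1 (the seller proposes): the buyer can get 67.526701 next round, worth 0.57 × 67.526701 = 38.49021957 now, so the seller offers 38.49021957, keeping 61.50978043.

38.49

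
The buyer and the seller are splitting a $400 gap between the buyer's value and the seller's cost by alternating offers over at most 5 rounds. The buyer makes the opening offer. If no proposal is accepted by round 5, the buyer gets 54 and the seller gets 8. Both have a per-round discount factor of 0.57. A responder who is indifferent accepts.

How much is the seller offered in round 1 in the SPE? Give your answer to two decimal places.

Work backward from the last round.
Round 5 (the buyer proposes): the seller gets 8 if talks fail, so the buyer offers 8 and keeps 392.
Round 4 (the seller proposes): the buyer can get 392 next round, worth 0.57 × 392 = 223.44 now; the seller offers that and keeps 176.56.
Round 3 (the buyer proposes): the seller can get 176.56 next round, worth 0.57 × 176.56 = 100.6392 now; the buyer offers that and keeps 299.3608.
Round 2 (the seller proposes): the buyer can get 299.3608 next round, worth 0.57 × 299.3608 = 170.635656 now, so the seller offers 170.635656, keeping 229.364344.
Round 1 (the buyer proposes): the seller can get 229.364344 next round, worth 0.57 × 229.364344 = 130.73767608 now, so the buyer offers 130.73767608, keeping 269.26232392.

130.74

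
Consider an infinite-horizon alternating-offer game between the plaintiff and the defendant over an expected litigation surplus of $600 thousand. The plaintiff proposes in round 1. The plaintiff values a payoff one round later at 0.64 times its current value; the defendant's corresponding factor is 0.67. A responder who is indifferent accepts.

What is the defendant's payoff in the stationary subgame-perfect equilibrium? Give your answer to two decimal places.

253.36

In a stationary SPE each proposer offers the other exactly their discounted continuation value.
If the plaintiff keeps x when proposing and the defendant keeps y when proposing, then x = 600 − 0.67y and y = 600 − 0.64x.
Solving: x = 600(1 − 0.67) / (1 − 0.64·0.67) = 198 / 0.5712 ≈ 346.6387.
The defendant gets 600 − 346.6387 ≈ 253.3613.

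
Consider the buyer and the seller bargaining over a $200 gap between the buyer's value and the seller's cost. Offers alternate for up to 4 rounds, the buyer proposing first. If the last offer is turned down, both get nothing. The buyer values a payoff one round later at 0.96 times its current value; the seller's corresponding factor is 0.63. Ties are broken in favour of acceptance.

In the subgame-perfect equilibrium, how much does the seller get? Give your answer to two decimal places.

Round 4 (the seller proposes): the buyer will accept anything ≥ 0, so the seller offers 0 and keeps 200.
Round 3 (the buyer proposes): the seller can get 200 next round, worth 0.63 × 200 = 126 now. The buyer offers 126 and keeps 200 − 126 = 74.
Round 2 (the seller proposes): the buyer can get 74 next round, worth 0.96 × 74 = 71.04 now; the seller offers that and keeps 128.96.
Round 1 (the buyer proposes): the seller can get 128.96 next round, worth 0.63 × 128.96 = 81.2448 now, so the buyer offers 81.2448, keeping 118.7552.

81.24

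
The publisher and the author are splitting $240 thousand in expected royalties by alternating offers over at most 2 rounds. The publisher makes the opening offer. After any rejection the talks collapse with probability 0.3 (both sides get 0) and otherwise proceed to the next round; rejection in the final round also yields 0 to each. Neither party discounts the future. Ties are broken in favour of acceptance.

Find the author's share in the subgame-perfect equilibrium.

168

By backward induction:
Round 2 (the author proposes): rejection yields 0 for the publisher; the author offers 0 and keeps 240.
Round 1 (the publisher proposes): rejecting gives the author an expected 0.7 × 240 = 168, so the publisher offers 168, keeping 72.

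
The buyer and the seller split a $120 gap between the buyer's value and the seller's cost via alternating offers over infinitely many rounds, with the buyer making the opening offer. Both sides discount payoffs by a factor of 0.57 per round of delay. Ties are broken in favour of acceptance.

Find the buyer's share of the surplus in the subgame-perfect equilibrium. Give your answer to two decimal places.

In a stationary SPE each proposer offers the other exactly their discounted continuation value.
If the buyer keeps x when proposing and the seller keeps y when proposing, then x = 120 − 0.57y and y = 120 − 0.57x.
Solving: x = 120(1 − 0.57) / (1 − 0.57·0.57) = 51.6 / 0.6751 ≈ 76.4331.
The seller gets 120 − 76.4331 ≈ 43.5669.

76.43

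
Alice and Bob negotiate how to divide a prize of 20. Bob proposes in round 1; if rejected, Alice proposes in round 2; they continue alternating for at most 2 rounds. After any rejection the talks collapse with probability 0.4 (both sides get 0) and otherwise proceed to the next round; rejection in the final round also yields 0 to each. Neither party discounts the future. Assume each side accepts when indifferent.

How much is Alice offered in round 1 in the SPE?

12

Round 2 (Alice proposes): rejection yields 0 for Bob; Alice offers 0 and keeps 20.
Round 1 (Bob proposes): rejecting gives Alice an expected 0.6 × 20 = 12; Bob offers that and keeps 8.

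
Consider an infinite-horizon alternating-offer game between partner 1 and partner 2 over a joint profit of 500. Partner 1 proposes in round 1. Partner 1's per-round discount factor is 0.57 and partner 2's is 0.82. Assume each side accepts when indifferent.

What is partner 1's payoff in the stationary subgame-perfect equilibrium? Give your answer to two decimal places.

168.98

When partner 1 proposes, partner 2 accepts any offer worth at least 0.82 times what partner 2 would get by proposing next round; and vice versa.
This gives x = 500 − 0.82y and y = 500 − 0.57x, where x and y are each side's share when it proposes.
Hence (1 − 0.82·0.57)x = 500(1 − 0.82), i.e. 0.5326·x = 90.
x ≈ 168.9824; partner 2's share is 500 − x ≈ 331.0176.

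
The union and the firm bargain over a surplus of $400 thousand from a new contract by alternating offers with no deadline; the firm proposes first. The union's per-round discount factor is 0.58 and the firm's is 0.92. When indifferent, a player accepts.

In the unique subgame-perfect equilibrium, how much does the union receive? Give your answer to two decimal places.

When the firm proposes, the union accepts any offer worth at least 0.58 times what the union would get by proposing next round; and vice versa.
This gives x = 400 − 0.58y and y = 400 − 0.92x, where x and y are each side's share when it proposes.
Hence (1 − 0.58·0.92)x = 400(1 − 0.58), i.e. 0.4664·x = 168.
x ≈ 360.2058; the union's share is 400 − x ≈ 39.7942.

39.79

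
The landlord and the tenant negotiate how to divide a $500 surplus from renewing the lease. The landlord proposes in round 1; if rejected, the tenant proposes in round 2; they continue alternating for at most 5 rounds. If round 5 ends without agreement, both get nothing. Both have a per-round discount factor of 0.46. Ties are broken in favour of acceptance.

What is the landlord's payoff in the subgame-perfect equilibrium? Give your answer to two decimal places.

Work backward from the last round.
Round 5 (the landlord proposes): rejection yields 0 for the tenant; the landlord offers 0 and keeps 500.
Round 4 (the tenant proposes): the landlord can get 500 next round, worth 0.46 × 500 = 230 now. The tenant offers 230 and keeps 500 − 230 = 270.
Round 3 (the landlord proposes): the tenant can get 270 next round, worth 0.46 × 270 = 124.2 now. The landlord offers 124.2 and keeps 500 − 124.2 = 375.8.
Round 2 (the tenant proposes): the landlord can get 375.8 next round, worth 0.46 × 375.8 = 172.868 now; the tenant offers that and keeps 327.132.
Round 1 (the landlord proposes): the tenant can get 327.132 next round, worth 0.46 × 327.132 = 150.48072 now, so the landlord offers 150.48072, keeping 349.51928.

349.52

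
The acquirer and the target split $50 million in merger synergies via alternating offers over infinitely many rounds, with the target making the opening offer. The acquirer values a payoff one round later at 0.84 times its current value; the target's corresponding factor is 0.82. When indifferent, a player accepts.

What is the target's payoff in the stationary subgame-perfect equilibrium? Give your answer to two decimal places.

When the target proposes, the acquirer accepts any offer worth at least 0.84 times what the acquirer would get by proposing next round; and vice versa.
This gives x = 50 − 0.84y and y = 50 − 0.82x, where x and y are each side's share when it proposes.
Hence (1 − 0.84·0.82)x = 50(1 − 0.84), i.e. 0.3112·x = 8.
x ≈ 25.7069; the acquirer's share is 50 − x ≈ 24.2931.

25.71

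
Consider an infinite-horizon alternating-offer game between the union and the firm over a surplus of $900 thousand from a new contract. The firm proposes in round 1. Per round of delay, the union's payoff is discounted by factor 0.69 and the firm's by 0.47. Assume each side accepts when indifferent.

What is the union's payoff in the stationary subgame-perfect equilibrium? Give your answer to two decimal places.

When the firm proposes, the union accepts any offer worth at least 0.69 times what the union would get by proposing next round; and vice versa.
This gives x = 900 − 0.69y and y = 900 − 0.47x, where x and y are each side's share when it proposes.
Hence (1 − 0.69·0.47)x = 900(1 − 0.69), i.e. 0.6757·x = 279.
x ≈ 412.9051; the union's share is 900 − x ≈ 487.0949.

487.09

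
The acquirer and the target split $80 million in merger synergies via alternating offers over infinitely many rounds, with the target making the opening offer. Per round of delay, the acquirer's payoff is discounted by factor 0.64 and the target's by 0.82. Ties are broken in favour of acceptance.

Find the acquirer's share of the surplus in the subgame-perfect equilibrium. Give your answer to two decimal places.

Let x be the target's share when the target proposes and y be the acquirer's share when the acquirer proposes.
The acquirer accepts iff offered ≥ 0.64·y, so x = 80 − 0.64y. Symmetrically y = 80 − 0.82x.
Substituting: x = 80 − 0.64(80 − 0.82x), giving x(1 − 0.82·0.64) = 80(1 − 0.64).
So x = 80 × 0.36 / 0.4752 ≈ 60.6061, and the acquirer receives 80 − x ≈ 19.3939.

19.39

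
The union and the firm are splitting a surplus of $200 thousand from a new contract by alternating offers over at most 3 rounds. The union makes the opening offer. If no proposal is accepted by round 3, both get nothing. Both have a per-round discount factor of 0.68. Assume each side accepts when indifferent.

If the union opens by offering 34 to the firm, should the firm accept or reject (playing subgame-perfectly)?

Round 3 (the union proposes): the firm will accept anything ≥ 0, so the union offers 0 and keeps 200.
Round 2 (the firm proposes): the union can get 200 next round, worth 0.68 × 200 = 136 now. The firm offers 136 and keeps 200 − 136 = 64.
So by rejecting in round 1, the firm gets 64 next round, worth 0.68 × 64 = 43.52 now.
Offer 34 < 43.52, so the firm rejects.

Reject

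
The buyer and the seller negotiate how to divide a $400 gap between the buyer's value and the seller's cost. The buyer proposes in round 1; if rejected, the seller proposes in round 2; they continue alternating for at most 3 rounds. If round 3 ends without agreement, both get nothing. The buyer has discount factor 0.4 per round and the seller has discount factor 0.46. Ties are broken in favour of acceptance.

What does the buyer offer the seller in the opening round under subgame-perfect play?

Round 3 (the buyer proposes): rejection yields 0 for the seller; the buyer offers 0 and keeps 400.
Round 2 (the seller proposes): the buyer can get 400 next round, worth 0.4 × 400 = 160 now, so the seller offers 160, keeping 240.
Round 1 (the buyer proposes): the seller can get 240 next round, worth 0.46 × 240 = 110.4 now, so the buyer offers 110.4, keeping 289.6.

110.4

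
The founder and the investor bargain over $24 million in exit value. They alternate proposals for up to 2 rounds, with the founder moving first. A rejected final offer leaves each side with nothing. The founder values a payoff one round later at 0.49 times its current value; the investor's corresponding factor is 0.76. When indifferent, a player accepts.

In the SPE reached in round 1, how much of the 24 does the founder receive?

Round 2 (the investor proposes): the founder will accept anything ≥ 0, so the investor offers 0 and keeps 24.
Round 1 (the founder proposes): the investor can get 24 next round, worth 0.76 × 24 = 18.24 now. The founder offers 18.24 and keeps 24 − 18.24 = 5.76.

5.76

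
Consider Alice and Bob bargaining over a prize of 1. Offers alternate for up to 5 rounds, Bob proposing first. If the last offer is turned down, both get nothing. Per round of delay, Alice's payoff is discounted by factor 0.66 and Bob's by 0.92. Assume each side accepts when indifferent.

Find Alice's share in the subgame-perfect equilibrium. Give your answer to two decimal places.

0.08

Round 5 (Bob proposes): Alice will accept anything ≥ 0, so Bob offers 0 and keeps 1.
Round 4 (Alice proposes): Bob can get 1 next round, worth 0.92 × 1 = 0.92 now, so Alice offers 0.92, keeping 0.08.
Round 3 (Bob proposes): Alice can get 0.08 next round, worth 0.66 × 0.08 = 0.0528 now, so Bob offers 0.0528, keeping 0.9472.
Round 2 (Alice proposes): Bob can get 0.9472 next round, worth 0.92 × 0.9472 = 0.871424 now. Alice offers 0.871424 and keeps 1 − 0.871424 = 0.128576.
Round 1 (Bob proposes): Alice can get 0.128576 next round, worth 0.66 × 0.128576 = 0.08486016 now, so Bob offers 0.08486016, keeping 0.91513984.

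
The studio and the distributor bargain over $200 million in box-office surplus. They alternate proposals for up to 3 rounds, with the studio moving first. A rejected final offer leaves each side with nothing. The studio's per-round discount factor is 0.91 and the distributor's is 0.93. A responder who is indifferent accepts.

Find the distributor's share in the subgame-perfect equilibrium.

16.74

Round 3 (the studio proposes): rejection yields 0 for the distributor; the studio offers 0 and keeps 200.
Round 2 (the distributor proposes): the studio can get 200 next round, worth 0.91 × 200 = 182 now; the distributor offers that and keeps 18.
Round 1 (the studio proposes): the distributor can get 18 next round, worth 0.93 × 18 = 16.74 now. The studio offers 16.74 and keeps 200 − 16.74 = 183.26.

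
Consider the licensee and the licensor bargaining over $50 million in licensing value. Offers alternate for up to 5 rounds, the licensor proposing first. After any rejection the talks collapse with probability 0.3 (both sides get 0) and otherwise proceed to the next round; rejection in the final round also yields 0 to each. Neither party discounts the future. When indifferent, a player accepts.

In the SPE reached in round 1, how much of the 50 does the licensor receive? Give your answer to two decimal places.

34.36

Round 5 (the licensor proposes): the licensee will accept anything ≥ 0, so the licensor offers 0 and keeps 50.
Round 4 (the licensee proposes): rejecting gives the licensor an expected 0.7 × 50 = 35; the licensee offers that and keeps 15.
Round 3 (the licensor proposes): rejecting gives the licensee an expected 0.7 × 15 = 10.5. The licensor offers 10.5 and keeps 50 − 10.5 = 39.5.
Round 2 (the licensee proposes): rejecting gives the licensor an expected 0.7 × 39.5 = 27.65, so the licensee offers 27.65, keeping 22.35.
Round 1 (the licensor proposes): rejecting gives the licensee an expected 0.7 × 22.35 = 15.645, so the licensor offers 15.645, keeping 34.355.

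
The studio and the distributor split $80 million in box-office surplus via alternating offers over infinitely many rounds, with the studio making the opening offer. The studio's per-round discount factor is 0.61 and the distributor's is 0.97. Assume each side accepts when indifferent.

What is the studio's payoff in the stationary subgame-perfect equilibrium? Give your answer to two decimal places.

5.88

Let x be the studio's share when the studio proposes and y be the distributor's share when the distributor proposes.
The distributor accepts iff offered ≥ 0.97·y, so x = 80 − 0.97y. Symmetrically y = 80 − 0.61x.
Substituting: x = 80 − 0.97(80 − 0.61x), giving x(1 − 0.61·0.97) = 80(1 − 0.97).
So x = 80 × 0.03 / 0.4083 ≈ 5.8780, and the distributor receives 80 − x ≈ 74.1220.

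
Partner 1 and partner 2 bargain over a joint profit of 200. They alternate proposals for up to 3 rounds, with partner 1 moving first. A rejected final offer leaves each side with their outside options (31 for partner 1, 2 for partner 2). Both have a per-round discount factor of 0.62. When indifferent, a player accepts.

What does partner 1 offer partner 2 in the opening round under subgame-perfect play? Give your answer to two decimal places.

47.89

Work backward from the last round.
Round 3 (partner 1 proposes): partner 2 gets 2 if talks fail, so partner 1 offers 2 and keeps 198.
Round 2 (partner 2 proposes): partner 1 can get 198 next round, worth 0.62 × 198 = 122.76 now, so partner 2 offers 122.76, keeping 77.24.
Round 1 (partner 1 proposes): partner 2 can get 77.24 next round, worth 0.62 × 77.24 = 47.8888 now, so partner 1 offers 47.8888, keeping 152.1112.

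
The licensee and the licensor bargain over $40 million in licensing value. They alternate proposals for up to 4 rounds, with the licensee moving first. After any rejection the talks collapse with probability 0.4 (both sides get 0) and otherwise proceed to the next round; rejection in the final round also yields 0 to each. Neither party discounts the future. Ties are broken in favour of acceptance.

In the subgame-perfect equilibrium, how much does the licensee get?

By backward induction:
Round 4 (the licensor proposes): rejection yields 0 for the licensee; the licensor offers 0 and keeps 40.
Round 3 (the licensee proposes): rejecting gives the licensor an expected 0.6 × 40 = 24; the licensee offers that and keeps 16.
Round 2 (the licensor proposes): rejecting gives the licensee an expected 0.6 × 16 = 9.6, so the licensor offers 9.6, keeping 30.4.
Round 1 (the licensee proposes): rejecting gives the licensor an expected 0.6 × 30.4 = 18.24; the licensee offers that and keeps 21.76.

21.76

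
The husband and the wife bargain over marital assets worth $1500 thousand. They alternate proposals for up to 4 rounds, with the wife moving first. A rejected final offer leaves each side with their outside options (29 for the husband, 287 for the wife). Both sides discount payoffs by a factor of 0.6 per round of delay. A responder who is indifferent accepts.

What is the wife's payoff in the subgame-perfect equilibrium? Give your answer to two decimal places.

Round 4 (the husband proposes): the wife gets 287 if talks fail, so the husband offers 287 and keeps 1213.
Round 3 (the wife proposes): the husband can get 1213 next round, worth 0.6 × 1213 = 727.8 now. The wife offers 727.8 and keeps 1500 − 727.8 = 772.2.
Round 2 (the husband proposes): the wife can get 772.2 next round, worth 0.6 × 772.2 = 463.32 now. The husband offers 463.32 and keeps 1500 − 463.32 = 1036.68.
Round 1 (the wife proposes): the husband can get 1036.68 next round, worth 0.6 × 1036.68 = 622.008 now; the wife offers that and keeps 877.992.

877.99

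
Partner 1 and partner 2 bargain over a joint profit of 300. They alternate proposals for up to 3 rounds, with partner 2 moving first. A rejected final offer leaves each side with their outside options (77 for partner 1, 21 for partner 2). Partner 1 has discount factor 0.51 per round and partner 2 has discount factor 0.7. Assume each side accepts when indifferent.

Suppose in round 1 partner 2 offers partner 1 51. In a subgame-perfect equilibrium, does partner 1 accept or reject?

Reject

Round 3 (partner 2 proposes): partner 1 gets 77 if talks fail, so partner 2 offers 77 and keeps 223.
Round 2 (partner 1 proposes): partner 2 can get 223 next round, worth 0.7 × 223 = 156.1 now. Partner 1 offers 156.1 and keeps 300 − 156.1 = 143.9.
So by rejecting in round 1, partner 1 gets 143.9 next round, worth 0.51 × 143.9 = 73.389 now.
Offer 51 < 73.389, so partner 1 rejects.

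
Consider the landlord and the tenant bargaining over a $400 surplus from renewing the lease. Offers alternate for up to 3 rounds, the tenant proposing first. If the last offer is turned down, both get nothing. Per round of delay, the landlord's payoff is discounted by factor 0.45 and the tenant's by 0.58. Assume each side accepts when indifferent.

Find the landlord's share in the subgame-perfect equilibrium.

75.6

Solve by backward induction from round 3.
Round 3 (the tenant proposes): rejection yields 0 for the landlord; the tenant offers 0 and keeps 400.
Round 2 (the landlord proposes): the tenant can get 400 next round, worth 0.58 × 400 = 232 now; the landlord offers that and keeps 168.
Round 1 (the tenant proposes): the landlord can get 168 next round, worth 0.45 × 168 = 75.6 now; the tenant offers that and keeps 324.4.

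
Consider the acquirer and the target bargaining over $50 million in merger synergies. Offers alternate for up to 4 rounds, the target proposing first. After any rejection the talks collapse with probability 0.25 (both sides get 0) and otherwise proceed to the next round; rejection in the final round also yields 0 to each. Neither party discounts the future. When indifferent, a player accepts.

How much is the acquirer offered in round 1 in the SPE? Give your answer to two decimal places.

30.47

Round 4 (the acquirer proposes): rejection yields 0 for the target; the acquirer offers 0 and keeps 50.
Round 3 (the target proposes): rejecting gives the acquirer an expected 0.75 × 50 = 37.5, so the target offers 37.5, keeping 12.5.
Round 2 (the acquirer proposes): rejecting gives the target an expected 0.75 × 12.5 = 9.375; the acquirer offers that and keeps 40.625.
Round 1 (the target proposes): rejecting gives the acquirer an expected 0.75 × 40.625 = 30.46875; the target offers that and keeps 19.53125.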